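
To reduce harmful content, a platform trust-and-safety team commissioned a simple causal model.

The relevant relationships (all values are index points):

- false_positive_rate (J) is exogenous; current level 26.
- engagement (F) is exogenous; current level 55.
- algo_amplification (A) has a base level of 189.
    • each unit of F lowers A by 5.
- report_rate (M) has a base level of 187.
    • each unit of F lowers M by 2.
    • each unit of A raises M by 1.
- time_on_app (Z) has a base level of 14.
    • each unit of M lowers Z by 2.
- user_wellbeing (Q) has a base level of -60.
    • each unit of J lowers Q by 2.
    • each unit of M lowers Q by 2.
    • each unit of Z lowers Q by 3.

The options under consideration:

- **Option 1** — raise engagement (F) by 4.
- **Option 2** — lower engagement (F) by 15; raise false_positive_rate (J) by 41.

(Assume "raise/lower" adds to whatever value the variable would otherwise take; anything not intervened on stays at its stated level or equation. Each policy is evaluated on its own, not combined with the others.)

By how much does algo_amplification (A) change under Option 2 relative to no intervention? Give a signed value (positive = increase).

Baseline:
  F = 55
  A = 189 − 5·55 = -86
Option 2 (F − 15, J + 41):
  F = 55 − 15 = 40
  A = 189 − 5·40 = -11
Change in A: -11 − (-86) = 75

75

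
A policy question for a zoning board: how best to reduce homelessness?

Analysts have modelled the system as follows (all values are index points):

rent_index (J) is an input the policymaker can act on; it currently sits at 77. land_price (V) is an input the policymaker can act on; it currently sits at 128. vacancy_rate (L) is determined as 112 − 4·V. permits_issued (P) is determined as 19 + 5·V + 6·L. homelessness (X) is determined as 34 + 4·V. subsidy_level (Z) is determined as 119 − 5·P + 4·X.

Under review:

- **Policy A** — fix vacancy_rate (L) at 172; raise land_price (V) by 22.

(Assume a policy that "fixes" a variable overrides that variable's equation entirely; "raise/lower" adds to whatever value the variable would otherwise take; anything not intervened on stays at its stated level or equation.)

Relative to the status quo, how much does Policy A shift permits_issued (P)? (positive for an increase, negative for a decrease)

3542

Baseline:
  V = 128
  L = 112 − 4·128 = -400
  P = 19 + 5·128 + 6·(-400) = -1741
Policy A (L := 172, V + 22):
  V = 128 + 22 = 150
  L = 172
  P = 19 + 5·150 + 6·172 = 1801
Change in P: 1801 − (-1741) = 3542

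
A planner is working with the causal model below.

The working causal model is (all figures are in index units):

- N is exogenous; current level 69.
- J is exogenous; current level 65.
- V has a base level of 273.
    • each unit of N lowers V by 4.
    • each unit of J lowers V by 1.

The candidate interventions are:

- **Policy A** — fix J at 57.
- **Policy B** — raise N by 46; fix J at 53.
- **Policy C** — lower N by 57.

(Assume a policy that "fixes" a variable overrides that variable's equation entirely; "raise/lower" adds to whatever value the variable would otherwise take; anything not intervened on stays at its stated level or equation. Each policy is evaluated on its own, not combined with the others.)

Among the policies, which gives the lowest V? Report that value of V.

-240

Policy A (J := 57):
  N = 69
  J = 57
  V = 273 − 4·69 − 57 = -60
Policy B (N + 46, J := 53):
  N = 69 + 46 = 115
  J = 53
  V = 273 − 4·115 − 53 = -240
Policy C (N − 57):
  N = 69 − 57 = 12
  J = 65
  V = 273 − 4·12 − 65 = 160
Comparing — Policy A: V=-60, Policy B: V=-240, Policy C: V=160. Lowest is -240 (Policy B).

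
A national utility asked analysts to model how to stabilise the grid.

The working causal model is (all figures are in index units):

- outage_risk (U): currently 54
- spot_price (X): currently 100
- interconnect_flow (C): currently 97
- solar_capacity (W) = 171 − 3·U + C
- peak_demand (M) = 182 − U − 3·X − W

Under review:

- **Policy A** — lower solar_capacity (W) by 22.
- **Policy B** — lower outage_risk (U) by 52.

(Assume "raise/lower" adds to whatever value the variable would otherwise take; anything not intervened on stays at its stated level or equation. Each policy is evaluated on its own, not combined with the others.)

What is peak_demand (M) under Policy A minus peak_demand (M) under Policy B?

126

Policy A (W − 22):
  U = 54
  X = 100
  C = 97
  W = 171 − 3·54 + 97 (−22 from intervention) = 84
  M = 182 − 54 − 3·100 − 84 = -256
Policy B (U − 52):
  U = 54 − 52 = 2
  X = 100
  C = 97
  W = 171 − 3·2 + 97 = 262
  M = 182 − 2 − 3·100 − 262 = -382
M: -256 − (-382) = 126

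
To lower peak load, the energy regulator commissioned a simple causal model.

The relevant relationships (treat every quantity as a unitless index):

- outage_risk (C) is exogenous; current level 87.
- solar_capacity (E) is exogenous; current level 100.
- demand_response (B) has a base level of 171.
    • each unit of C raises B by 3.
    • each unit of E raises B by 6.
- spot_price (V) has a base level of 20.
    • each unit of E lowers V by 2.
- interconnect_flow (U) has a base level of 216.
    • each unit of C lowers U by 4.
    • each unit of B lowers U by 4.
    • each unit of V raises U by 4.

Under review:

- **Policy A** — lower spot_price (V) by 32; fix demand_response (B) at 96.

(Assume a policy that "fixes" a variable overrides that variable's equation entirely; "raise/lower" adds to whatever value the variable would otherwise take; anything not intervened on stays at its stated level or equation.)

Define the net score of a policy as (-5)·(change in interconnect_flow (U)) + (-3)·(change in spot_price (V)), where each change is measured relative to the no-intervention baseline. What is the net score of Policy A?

Baseline:
  C = 87
  E = 100
  B = 171 + 3·87 + 6·100 = 1032
  V = 20 − 2·100 = -180
  U = 216 − 4·87 − 4·1032 + 4·(-180) = -4980
Policy A (V − 32, B := 96):
  C = 87
  E = 100
  B = 96
  V = 20 − 2·100 (−32 from intervention) = -212
  U = 216 − 4·87 − 4·96 + 4·(-212) = -1364
ΔU = -1364 − (-4980) = 3616; ΔV = -212 − (-180) = -32
Score = (-5)·3616 + (-3)·(-32) = -17984

-17984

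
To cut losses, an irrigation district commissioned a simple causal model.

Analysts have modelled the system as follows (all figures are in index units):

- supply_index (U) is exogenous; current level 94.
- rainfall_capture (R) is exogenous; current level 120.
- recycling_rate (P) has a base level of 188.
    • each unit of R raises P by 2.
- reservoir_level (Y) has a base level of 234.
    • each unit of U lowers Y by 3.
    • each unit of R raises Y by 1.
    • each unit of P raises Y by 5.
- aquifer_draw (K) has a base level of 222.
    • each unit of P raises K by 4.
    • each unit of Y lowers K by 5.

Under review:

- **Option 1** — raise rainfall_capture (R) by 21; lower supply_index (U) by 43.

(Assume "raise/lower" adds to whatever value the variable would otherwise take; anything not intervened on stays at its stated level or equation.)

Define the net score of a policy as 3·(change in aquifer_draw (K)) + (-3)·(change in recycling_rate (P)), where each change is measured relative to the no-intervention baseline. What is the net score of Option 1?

-5022

Baseline:
  U = 94
  R = 120
  P = 188 + 2·120 = 428
  Y = 234 − 3·94 + 120 + 5·428 = 2212
  K = 222 + 4·428 − 5·2212 = -9126
Option 1 (R + 21, U − 43):
  U = 94 − 43 = 51
  R = 120 + 21 = 141
  P = 188 + 2·141 = 470
  Y = 234 − 3·51 + 141 + 5·470 = 2572
  K = 222 + 4·470 − 5·2572 = -10758
ΔK = -10758 − (-9126) = -1632; ΔP = 470 − 428 = 42
Score = 3·(-1632) + (-3)·42 = -5022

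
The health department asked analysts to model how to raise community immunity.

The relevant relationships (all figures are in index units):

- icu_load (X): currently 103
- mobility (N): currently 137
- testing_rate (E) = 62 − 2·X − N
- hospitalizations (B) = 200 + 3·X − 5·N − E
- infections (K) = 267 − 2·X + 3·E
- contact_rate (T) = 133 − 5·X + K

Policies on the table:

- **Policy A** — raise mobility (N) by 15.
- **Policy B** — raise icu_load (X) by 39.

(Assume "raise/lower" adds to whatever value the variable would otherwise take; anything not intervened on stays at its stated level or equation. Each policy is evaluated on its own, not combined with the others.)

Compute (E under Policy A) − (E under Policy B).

63

Policy A (N + 15):
  X = 103
  N = 137 + 15 = 152
  E = 62 − 2·103 − 152 = -296
Policy B (X + 39):
  X = 103 + 39 = 142
  N = 137
  E = 62 − 2·142 − 137 = -359
E: -296 − (-359) = 63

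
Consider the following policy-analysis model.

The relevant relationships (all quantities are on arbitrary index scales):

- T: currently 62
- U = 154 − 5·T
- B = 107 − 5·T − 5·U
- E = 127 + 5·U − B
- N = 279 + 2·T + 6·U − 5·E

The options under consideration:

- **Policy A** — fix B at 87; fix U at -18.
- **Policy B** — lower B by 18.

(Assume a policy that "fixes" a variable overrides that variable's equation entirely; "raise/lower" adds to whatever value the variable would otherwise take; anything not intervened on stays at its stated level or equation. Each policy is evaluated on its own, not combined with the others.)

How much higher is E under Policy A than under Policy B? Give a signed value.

Policy A (B := 87, U := -18):
  T = 62
  U = -18
  B = 87
  E = 127 + 5·(-18) − 87 = -50
Policy B (B − 18):
  T = 62
  U = 154 − 5·62 = -156
  B = 107 − 5·62 − 5·(-156) (−18 from intervention) = 559
  E = 127 + 5·(-156) − 559 = -1212
E: -50 − (-1212) = 1162

1162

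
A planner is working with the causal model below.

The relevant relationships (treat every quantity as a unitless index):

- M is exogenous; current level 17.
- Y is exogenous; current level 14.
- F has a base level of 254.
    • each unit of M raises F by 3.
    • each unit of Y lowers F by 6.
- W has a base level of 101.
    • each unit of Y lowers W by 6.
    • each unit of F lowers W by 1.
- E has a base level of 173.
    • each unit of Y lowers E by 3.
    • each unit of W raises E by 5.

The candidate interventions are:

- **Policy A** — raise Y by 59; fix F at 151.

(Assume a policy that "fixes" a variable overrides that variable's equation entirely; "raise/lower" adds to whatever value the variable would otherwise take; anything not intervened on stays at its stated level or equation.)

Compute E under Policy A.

-2486

Policy A (Y + 59, F := 151):
  M = 17
  Y = 14 + 59 = 73
  F = 151
  W = 101 − 6·73 − 151 = -488
  E = 173 − 3·73 + 5·(-488) = -2486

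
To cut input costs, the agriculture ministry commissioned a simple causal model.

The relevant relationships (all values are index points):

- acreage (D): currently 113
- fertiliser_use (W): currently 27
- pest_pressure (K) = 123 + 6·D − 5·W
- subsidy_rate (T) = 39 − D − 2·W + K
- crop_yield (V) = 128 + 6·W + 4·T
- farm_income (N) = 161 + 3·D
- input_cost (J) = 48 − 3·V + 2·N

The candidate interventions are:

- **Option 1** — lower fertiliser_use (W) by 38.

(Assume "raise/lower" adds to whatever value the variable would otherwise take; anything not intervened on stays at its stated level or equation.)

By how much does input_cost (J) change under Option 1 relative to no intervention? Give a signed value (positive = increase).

-2508

Baseline:
  D = 113
  W = 27
  K = 123 + 6·113 − 5·27 = 666
  T = 39 − 113 − 2·27 + 666 = 538
  V = 128 + 6·27 + 4·538 = 2442
  N = 161 + 3·113 = 500
  J = 48 − 3·2442 + 2·500 = -6278
Option 1 (W − 38):
  D = 113
  W = 27 − 38 = -11
  K = 123 + 6·113 − 5·(-11) = 856
  T = 39 − 113 − 2·(-11) + 856 = 804
  V = 128 + 6·(-11) + 4·804 = 3278
  N = 161 + 3·113 = 500
  J = 48 − 3·3278 + 2·500 = -8786
Change in J: -8786 − (-6278) = -2508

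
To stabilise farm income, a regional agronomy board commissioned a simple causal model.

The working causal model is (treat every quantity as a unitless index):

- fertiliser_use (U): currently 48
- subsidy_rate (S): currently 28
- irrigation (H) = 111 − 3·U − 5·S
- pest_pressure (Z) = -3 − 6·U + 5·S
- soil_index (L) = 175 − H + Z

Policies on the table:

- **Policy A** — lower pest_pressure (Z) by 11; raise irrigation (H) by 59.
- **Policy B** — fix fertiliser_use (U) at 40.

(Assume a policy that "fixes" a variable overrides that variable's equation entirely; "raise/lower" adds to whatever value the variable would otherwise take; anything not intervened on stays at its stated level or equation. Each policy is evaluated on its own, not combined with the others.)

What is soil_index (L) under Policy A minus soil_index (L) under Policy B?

Policy A (Z − 11, H + 59):
  U = 48
  S = 28
  H = 111 − 3·48 − 5·28 (+59 from intervention) = -114
  Z = -3 − 6·48 + 5·28 (−11 from intervention) = -162
  L = 175 − (-114) + (-162) = 127
Policy B (U := 40):
  U = 40
  S = 28
  H = 111 − 3·40 − 5·28 = -149
  Z = -3 − 6·40 + 5·28 = -103
  L = 175 − (-149) + (-103) = 221
L: 127 − 221 = -94

-94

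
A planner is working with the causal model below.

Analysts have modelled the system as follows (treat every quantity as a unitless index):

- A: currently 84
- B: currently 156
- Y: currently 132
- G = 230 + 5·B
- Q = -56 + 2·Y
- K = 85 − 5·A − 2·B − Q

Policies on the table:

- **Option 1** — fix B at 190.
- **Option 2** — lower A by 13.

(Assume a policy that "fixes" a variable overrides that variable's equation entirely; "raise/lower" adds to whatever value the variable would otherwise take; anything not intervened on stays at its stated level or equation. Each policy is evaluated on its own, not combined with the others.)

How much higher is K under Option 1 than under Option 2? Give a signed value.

Option 1 (B := 190):
  A = 84
  B = 190
  Y = 132
  Q = -56 + 2·132 = 208
  K = 85 − 5·84 − 2·190 − 208 = -923
Option 2 (A − 13):
  A = 84 − 13 = 71
  B = 156
  Y = 132
  Q = -56 + 2·132 = 208
  K = 85 − 5·71 − 2·156 − 208 = -790
K: -923 − (-790) = -133

-133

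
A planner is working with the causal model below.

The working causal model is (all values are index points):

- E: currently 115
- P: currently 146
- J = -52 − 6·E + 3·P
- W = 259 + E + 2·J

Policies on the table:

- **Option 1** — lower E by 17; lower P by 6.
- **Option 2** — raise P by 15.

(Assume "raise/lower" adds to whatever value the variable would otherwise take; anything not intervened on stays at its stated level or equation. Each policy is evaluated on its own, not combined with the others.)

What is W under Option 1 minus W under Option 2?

Option 1 (E − 17, P − 6):
  E = 115 − 17 = 98
  P = 146 − 6 = 140
  J = -52 − 6·98 + 3·140 = -220
  W = 259 + 98 + 2·(-220) = -83
Option 2 (P + 15):
  E = 115
  P = 146 + 15 = 161
  J = -52 − 6·115 + 3·161 = -259
  W = 259 + 115 + 2·(-259) = -144
W: -83 − (-144) = 61

61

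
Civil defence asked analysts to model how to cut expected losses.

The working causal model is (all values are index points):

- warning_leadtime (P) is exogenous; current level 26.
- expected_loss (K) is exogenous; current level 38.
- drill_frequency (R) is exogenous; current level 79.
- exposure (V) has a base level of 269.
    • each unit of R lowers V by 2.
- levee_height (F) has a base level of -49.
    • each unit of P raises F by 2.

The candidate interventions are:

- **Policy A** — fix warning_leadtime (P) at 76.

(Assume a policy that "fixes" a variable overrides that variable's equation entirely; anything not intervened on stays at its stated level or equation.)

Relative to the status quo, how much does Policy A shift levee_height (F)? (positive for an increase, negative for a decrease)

100

Baseline:
  P = 26
  F = -49 + 2·26 = 3
Policy A (P := 76):
  P = 76
  F = -49 + 2·76 = 103
Change in F: 103 − 3 = 100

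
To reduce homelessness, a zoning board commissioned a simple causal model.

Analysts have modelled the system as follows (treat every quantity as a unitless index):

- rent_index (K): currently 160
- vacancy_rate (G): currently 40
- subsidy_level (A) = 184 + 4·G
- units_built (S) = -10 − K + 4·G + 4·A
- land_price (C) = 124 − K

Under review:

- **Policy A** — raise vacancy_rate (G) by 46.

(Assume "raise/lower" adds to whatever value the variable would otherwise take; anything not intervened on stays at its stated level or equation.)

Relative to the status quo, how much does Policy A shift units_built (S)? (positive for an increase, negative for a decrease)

920

Baseline:
  K = 160
  G = 40
  A = 184 + 4·40 = 344
  S = -10 − 160 + 4·40 + 4·344 = 1366
Policy A (G + 46):
  K = 160
  G = 40 + 46 = 86
  A = 184 + 4·86 = 528
  S = -10 − 160 + 4·86 + 4·528 = 2286
Change in S: 2286 − 1366 = 920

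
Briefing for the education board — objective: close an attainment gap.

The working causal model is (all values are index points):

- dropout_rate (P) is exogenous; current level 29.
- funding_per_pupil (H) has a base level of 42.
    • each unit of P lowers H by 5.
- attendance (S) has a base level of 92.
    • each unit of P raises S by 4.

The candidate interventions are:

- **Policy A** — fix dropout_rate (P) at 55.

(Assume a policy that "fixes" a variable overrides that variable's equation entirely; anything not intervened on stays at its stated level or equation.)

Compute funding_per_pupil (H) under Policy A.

Policy A (P := 55):
  P = 55
  H = 42 − 5·55 = -233

-233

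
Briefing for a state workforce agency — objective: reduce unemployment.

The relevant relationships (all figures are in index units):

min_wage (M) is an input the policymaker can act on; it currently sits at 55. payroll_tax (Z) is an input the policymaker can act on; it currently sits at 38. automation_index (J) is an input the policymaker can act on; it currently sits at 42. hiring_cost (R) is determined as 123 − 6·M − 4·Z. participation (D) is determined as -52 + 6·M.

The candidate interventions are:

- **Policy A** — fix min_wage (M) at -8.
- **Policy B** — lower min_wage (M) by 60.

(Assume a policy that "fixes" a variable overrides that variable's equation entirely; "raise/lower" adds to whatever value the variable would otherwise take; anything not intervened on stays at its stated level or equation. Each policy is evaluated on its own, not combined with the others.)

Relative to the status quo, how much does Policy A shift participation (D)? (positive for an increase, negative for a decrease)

-378

Baseline:
  M = 55
  D = -52 + 6·55 = 278
Policy A (M := -8):
  M = -8
  D = -52 + 6·(-8) = -100
Change in D: -100 − 278 = -378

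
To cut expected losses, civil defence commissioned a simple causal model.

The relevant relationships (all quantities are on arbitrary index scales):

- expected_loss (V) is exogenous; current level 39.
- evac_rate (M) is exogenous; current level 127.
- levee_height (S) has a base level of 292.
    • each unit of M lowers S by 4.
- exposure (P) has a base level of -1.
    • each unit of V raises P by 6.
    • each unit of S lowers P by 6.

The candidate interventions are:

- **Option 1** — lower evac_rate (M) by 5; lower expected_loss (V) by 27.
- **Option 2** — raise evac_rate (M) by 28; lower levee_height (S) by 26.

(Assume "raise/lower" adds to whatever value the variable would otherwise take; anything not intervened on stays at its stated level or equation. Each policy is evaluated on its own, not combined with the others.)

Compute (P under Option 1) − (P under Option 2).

-1110

Option 1 (M − 5, V − 27):
  V = 39 − 27 = 12
  M = 127 − 5 = 122
  S = 292 − 4·122 = -196
  P = -1 + 6·12 − 6·(-196) = 1247
Option 2 (M + 28, S − 26):
  V = 39
  M = 127 + 28 = 155
  S = 292 − 4·155 (−26 from intervention) = -354
  P = -1 + 6·39 − 6·(-354) = 2357
P: 1247 − 2357 = -1110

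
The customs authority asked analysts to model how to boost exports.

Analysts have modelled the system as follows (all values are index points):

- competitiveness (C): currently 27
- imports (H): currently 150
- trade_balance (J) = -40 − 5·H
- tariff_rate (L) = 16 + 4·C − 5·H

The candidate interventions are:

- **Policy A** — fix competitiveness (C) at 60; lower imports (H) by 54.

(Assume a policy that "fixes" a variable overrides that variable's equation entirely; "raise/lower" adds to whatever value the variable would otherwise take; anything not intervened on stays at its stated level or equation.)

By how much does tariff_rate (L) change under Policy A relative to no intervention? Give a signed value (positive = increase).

402

Baseline:
  C = 27
  H = 150
  L = 16 + 4·27 − 5·150 = -626
Policy A (C := 60, H − 54):
  C = 60
  H = 150 − 54 = 96
  L = 16 + 4·60 − 5·96 = -224
Change in L: -224 − (-626) = 402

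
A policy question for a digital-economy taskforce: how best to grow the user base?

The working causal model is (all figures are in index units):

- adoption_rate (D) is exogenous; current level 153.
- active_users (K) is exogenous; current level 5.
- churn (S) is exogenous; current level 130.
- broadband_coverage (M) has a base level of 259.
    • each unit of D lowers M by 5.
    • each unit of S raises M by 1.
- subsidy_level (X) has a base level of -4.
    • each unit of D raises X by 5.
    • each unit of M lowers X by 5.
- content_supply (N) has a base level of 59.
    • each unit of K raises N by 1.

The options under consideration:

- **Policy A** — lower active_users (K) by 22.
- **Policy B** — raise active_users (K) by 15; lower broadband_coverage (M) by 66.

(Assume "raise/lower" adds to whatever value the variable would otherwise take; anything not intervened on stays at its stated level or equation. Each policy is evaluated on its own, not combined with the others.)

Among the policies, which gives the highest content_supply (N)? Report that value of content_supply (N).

Policy A (K − 22):
  K = 5 − 22 = -17
  N = 59 + (-17) = 42
Policy B (K + 15, M − 66):
  K = 5 + 15 = 20
  N = 59 + 20 = 79
Comparing — Policy A: N=42, Policy B: N=79. Highest is 79 (Policy B).

79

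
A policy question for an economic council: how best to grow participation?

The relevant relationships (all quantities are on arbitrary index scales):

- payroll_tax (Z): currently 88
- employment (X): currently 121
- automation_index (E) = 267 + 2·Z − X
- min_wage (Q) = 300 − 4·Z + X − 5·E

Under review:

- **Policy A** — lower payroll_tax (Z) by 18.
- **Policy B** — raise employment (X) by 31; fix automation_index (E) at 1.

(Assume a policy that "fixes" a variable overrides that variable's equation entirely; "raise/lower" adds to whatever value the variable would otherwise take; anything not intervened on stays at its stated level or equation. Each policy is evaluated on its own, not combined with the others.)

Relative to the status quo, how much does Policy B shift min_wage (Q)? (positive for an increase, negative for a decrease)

1636

Baseline:
  Z = 88
  X = 121
  E = 267 + 2·88 − 121 = 322
  Q = 300 − 4·88 + 121 − 5·322 = -1541
Policy B (X + 31, E := 1):
  Z = 88
  X = 121 + 31 = 152
  E = 1
  Q = 300 − 4·88 + 152 − 5·1 = 95
Change in Q: 95 − (-1541) = 1636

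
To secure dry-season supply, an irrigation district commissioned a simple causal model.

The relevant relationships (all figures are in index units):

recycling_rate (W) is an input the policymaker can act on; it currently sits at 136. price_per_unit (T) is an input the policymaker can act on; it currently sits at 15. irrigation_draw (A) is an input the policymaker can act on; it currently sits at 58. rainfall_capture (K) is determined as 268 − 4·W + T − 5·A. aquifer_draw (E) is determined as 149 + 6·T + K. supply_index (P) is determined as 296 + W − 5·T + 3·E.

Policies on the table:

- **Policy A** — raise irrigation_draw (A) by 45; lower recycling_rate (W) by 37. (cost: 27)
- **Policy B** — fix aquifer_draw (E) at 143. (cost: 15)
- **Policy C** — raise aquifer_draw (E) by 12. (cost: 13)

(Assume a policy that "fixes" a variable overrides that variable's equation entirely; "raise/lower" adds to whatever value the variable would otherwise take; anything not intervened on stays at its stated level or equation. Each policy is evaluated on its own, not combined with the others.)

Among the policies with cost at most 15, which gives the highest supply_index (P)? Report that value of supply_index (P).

786

Policy B (E := 143):
  W = 136
  T = 15
  A = 58
  K = 268 − 4·136 + 15 − 5·58 = -551
  E = 143
  P = 296 + 136 − 5·15 + 3·143 = 786
Policy C (E + 12):
  W = 136
  T = 15
  A = 58
  K = 268 − 4·136 + 15 − 5·58 = -551
  E = 149 + 6·15 + (-551) (+12 from intervention) = -300
  P = 296 + 136 − 5·15 + 3·(-300) = -543
Comparing — Policy B: P=786, Policy C: P=-543. Highest is 786 (Policy B).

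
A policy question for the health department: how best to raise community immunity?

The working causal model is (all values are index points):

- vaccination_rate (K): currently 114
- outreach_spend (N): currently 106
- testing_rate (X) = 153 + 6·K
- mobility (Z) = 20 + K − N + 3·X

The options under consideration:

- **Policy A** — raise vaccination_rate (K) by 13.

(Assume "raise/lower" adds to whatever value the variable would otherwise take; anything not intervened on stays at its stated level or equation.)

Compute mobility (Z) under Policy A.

Policy A (K + 13):
  K = 114 + 13 = 127
  N = 106
  X = 153 + 6·127 = 915
  Z = 20 + 127 − 106 + 3·915 = 2786

2786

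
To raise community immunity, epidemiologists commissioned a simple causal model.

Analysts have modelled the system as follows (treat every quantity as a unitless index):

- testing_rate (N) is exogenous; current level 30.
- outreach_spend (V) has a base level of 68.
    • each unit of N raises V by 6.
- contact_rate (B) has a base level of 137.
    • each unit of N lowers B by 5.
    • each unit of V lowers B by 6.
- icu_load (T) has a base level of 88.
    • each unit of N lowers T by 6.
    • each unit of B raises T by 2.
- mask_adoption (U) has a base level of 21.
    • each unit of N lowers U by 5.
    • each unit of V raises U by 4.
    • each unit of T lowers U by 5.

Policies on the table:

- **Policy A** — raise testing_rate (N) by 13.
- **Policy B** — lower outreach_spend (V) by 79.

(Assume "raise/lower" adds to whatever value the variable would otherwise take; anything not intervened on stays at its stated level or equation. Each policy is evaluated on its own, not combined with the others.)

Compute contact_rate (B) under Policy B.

Policy B (V − 79):
  N = 30
  V = 68 + 6·30 (−79 from intervention) = 169
  B = 137 − 5·30 − 6·169 = -1027

-1027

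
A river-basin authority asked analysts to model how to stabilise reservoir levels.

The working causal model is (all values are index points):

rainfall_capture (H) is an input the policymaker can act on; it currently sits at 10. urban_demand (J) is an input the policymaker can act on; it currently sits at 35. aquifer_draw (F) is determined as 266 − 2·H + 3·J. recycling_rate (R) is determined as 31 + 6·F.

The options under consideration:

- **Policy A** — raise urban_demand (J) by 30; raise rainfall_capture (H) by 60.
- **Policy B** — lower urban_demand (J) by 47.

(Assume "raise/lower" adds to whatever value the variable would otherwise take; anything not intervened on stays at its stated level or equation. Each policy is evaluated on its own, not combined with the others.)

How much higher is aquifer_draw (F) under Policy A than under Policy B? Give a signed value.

111

Policy A (J + 30, H + 60):
  H = 10 + 60 = 70
  J = 35 + 30 = 65
  F = 266 − 2·70 + 3·65 = 321
Policy B (J − 47):
  H = 10
  J = 35 − 47 = -12
  F = 266 − 2·10 + 3·(-12) = 210
F: 321 − 210 = 111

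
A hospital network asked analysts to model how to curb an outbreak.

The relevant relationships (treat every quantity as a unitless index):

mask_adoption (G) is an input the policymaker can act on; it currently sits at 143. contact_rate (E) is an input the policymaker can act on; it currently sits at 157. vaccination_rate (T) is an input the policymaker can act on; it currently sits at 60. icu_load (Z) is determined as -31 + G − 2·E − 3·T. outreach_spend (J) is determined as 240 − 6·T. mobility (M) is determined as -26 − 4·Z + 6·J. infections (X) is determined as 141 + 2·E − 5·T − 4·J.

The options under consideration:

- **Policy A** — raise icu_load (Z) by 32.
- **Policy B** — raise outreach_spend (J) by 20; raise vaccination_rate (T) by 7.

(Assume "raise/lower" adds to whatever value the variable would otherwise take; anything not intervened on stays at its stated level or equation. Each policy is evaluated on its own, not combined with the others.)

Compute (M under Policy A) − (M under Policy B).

Policy A (Z + 32):
  G = 143
  E = 157
  T = 60
  Z = -31 + 143 − 2·157 − 3·60 (+32 from intervention) = -350
  J = 240 − 6·60 = -120
  M = -26 − 4·(-350) + 6·(-120) = 654
Policy B (J + 20, T + 7):
  G = 143
  E = 157
  T = 60 + 7 = 67
  Z = -31 + 143 − 2·157 − 3·67 = -403
  J = 240 − 6·67 (+20 from intervention) = -142
  M = -26 − 4·(-403) + 6·(-142) = 734
M: 654 − 734 = -80

-80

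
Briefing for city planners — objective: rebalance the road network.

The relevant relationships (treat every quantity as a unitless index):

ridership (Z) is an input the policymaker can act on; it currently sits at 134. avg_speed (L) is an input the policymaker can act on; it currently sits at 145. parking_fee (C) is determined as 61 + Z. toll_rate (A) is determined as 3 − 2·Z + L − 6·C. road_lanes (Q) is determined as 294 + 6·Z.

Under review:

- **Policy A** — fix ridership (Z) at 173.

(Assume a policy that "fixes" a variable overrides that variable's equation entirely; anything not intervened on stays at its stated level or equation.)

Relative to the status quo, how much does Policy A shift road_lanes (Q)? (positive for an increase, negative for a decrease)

234

Baseline:
  Z = 134
  Q = 294 + 6·134 = 1098
Policy A (Z := 173):
  Z = 173
  Q = 294 + 6·173 = 1332
Change in Q: 1332 − 1098 = 234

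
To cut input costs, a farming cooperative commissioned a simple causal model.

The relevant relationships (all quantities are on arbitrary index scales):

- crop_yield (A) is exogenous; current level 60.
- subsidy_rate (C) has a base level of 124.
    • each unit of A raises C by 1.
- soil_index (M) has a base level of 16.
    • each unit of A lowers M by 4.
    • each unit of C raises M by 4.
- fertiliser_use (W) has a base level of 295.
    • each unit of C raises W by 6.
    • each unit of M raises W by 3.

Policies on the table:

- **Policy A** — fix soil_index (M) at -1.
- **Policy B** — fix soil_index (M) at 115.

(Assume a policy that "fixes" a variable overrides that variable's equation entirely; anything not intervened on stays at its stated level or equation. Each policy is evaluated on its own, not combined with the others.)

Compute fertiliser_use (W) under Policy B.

1744

Policy B (M := 115):
  A = 60
  C = 124 + 60 = 184
  M = 115
  W = 295 + 6·184 + 3·115 = 1744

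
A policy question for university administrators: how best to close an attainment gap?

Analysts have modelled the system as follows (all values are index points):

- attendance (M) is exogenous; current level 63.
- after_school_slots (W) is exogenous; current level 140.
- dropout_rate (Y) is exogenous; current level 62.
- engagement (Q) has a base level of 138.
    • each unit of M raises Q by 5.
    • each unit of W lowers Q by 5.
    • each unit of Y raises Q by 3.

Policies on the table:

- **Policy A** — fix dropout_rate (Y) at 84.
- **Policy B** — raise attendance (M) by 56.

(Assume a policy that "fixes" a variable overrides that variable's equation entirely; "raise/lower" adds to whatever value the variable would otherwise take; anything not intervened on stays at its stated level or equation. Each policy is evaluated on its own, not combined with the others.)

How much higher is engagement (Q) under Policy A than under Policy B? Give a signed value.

Policy A (Y := 84):
  M = 63
  W = 140
  Y = 84
  Q = 138 + 5·63 − 5·140 + 3·84 = 5
Policy B (M + 56):
  M = 63 + 56 = 119
  W = 140
  Y = 62
  Q = 138 + 5·119 − 5·140 + 3·62 = 219
Q: 5 − 219 = -214

-214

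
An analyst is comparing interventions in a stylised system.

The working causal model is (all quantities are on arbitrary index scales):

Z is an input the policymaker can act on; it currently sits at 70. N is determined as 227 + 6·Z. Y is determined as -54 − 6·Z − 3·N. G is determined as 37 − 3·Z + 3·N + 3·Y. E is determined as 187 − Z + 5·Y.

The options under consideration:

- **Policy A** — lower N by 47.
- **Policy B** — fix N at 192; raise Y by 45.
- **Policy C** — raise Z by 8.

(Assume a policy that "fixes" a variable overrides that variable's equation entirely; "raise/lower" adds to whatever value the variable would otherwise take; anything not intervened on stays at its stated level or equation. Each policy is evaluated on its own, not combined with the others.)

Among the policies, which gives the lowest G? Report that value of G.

Policy A (N − 47):
  Z = 70
  N = 227 + 6·70 (−47 from intervention) = 600
  Y = -54 − 6·70 − 3·600 = -2274
  G = 37 − 3·70 + 3·600 + 3·(-2274) = -5195
Policy B (N := 192, Y + 45):
  Z = 70
  N = 192
  Y = -54 − 6·70 − 3·192 (+45 from intervention) = -1005
  G = 37 − 3·70 + 3·192 + 3·(-1005) = -2612
Policy C (Z + 8):
  Z = 70 + 8 = 78
  N = 227 + 6·78 = 695
  Y = -54 − 6·78 − 3·695 = -2607
  G = 37 − 3·78 + 3·695 + 3·(-2607) = -5933
Comparing — Policy A: G=-5195, Policy B: G=-2612, Policy C: G=-5933. Lowest is -5933 (Policy C).

-5933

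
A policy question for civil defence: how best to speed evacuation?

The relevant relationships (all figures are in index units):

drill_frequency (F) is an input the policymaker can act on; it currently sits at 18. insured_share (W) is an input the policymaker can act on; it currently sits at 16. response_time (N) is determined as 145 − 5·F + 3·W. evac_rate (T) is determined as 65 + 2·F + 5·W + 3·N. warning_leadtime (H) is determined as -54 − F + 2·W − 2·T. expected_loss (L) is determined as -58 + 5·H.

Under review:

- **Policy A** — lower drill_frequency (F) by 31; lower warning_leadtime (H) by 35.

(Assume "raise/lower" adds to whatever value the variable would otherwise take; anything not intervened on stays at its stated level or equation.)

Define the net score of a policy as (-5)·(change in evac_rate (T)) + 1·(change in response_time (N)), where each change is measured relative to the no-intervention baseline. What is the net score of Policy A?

-1860

Baseline:
  F = 18
  W = 16
  N = 145 − 5·18 + 3·16 = 103
  T = 65 + 2·18 + 5·16 + 3·103 = 490
Policy A (F − 31, H − 35):
  F = 18 − 31 = -13
  W = 16
  N = 145 − 5·(-13) + 3·16 = 258
  T = 65 + 2·(-13) + 5·16 + 3·258 = 893
ΔT = 893 − 490 = 403; ΔN = 258 − 103 = 155
Score = (-5)·403 + 1·155 = -1860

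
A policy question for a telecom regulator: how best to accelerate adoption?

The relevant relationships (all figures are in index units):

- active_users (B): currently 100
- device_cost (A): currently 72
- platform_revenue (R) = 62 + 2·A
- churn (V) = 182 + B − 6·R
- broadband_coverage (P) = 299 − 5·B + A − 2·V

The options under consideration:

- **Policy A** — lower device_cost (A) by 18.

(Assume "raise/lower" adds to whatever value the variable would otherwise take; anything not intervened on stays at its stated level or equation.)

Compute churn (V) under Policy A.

Policy A (A − 18):
  B = 100
  A = 72 − 18 = 54
  R = 62 + 2·54 = 170
  V = 182 + 100 − 6·170 = -738

-738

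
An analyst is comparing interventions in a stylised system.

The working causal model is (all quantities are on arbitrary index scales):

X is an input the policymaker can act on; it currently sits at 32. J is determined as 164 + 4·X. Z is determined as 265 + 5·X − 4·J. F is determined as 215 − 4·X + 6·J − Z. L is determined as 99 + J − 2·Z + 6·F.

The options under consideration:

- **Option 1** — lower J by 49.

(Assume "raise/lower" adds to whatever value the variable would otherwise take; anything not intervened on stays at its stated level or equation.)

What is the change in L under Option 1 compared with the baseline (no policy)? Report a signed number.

-3381

Baseline:
  X = 32
  J = 164 + 4·32 = 292
  Z = 265 + 5·32 − 4·292 = -743
  F = 215 − 4·32 + 6·292 − (-743) = 2582
  L = 99 + 292 − 2·(-743) + 6·2582 = 17369
Option 1 (J − 49):
  X = 32
  J = 164 + 4·32 (−49 from intervention) = 243
  Z = 265 + 5·32 − 4·243 = -547
  F = 215 − 4·32 + 6·243 − (-547) = 2092
  L = 99 + 243 − 2·(-547) + 6·2092 = 13988
Change in L: 13988 − 17369 = -3381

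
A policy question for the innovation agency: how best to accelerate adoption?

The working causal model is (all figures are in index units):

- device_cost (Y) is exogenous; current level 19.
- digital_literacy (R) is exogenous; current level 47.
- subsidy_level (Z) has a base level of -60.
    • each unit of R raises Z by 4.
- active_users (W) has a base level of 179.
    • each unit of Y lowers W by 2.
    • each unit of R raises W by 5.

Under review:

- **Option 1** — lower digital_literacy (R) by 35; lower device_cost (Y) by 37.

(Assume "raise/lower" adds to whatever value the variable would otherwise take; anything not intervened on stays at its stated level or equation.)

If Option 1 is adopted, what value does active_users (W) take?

275

Option 1 (R − 35, Y − 37):
  Y = 19 − 37 = -18
  R = 47 − 35 = 12
  W = 179 − 2·(-18) + 5·12 = 275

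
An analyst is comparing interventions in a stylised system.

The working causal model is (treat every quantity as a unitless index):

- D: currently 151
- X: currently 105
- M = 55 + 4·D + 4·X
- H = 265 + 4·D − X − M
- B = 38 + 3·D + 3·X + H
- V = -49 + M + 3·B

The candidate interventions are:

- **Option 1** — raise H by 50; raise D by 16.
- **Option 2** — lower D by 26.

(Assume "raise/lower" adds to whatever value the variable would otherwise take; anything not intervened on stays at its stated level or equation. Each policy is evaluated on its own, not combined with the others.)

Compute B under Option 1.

Option 1 (H + 50, D + 16):
  D = 151 + 16 = 167
  X = 105
  M = 55 + 4·167 + 4·105 = 1143
  H = 265 + 4·167 − 105 − 1143 (+50 from intervention) = -265
  B = 38 + 3·167 + 3·105 + (-265) = 589

589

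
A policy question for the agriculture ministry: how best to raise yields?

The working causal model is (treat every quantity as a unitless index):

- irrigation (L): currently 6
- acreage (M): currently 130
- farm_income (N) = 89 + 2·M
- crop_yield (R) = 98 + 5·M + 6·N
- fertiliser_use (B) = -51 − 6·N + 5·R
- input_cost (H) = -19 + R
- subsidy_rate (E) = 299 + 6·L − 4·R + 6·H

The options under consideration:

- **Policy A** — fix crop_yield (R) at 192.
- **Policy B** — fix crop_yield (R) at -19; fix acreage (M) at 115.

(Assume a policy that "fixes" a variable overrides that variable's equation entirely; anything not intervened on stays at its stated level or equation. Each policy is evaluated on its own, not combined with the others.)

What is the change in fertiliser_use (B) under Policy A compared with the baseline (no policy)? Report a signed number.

-13250

Baseline:
  M = 130
  N = 89 + 2·130 = 349
  R = 98 + 5·130 + 6·349 = 2842
  B = -51 − 6·349 + 5·2842 = 12065
Policy A (R := 192):
  M = 130
  N = 89 + 2·130 = 349
  R = 192
  B = -51 − 6·349 + 5·192 = -1185
Change in B: -1185 − 12065 = -13250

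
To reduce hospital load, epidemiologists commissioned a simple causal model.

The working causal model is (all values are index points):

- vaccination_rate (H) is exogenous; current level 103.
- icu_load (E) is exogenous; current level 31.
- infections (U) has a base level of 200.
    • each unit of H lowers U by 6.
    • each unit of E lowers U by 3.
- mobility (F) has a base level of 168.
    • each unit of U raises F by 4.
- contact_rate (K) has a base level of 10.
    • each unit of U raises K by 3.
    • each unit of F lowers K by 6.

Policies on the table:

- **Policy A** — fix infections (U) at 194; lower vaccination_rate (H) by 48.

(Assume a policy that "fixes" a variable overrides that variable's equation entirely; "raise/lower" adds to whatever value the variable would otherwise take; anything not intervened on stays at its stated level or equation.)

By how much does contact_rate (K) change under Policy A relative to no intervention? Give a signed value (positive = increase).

Baseline:
  H = 103
  E = 31
  U = 200 − 6·103 − 3·31 = -511
  F = 168 + 4·(-511) = -1876
  K = 10 + 3·(-511) − 6·(-1876) = 9733
Policy A (U := 194, H − 48):
  H = 103 − 48 = 55
  E = 31
  U = 194
  F = 168 + 4·194 = 944
  K = 10 + 3·194 − 6·944 = -5072
Change in K: -5072 − 9733 = -14805

-14805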